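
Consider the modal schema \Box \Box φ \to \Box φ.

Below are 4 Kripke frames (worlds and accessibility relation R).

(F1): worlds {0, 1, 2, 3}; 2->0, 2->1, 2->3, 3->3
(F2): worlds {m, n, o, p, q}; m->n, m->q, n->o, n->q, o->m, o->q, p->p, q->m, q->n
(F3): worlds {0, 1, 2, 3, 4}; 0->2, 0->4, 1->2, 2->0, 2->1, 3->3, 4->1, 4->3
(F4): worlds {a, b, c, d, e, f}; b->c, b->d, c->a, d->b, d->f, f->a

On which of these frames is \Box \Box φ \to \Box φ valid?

none

The schema corresponds to density: \forall x \forall y (Rxy \to \exists z (Rxz \wedge Rzy)).
(F1): fails — R20 but no z with R2z and Rz0.
(F2): fails — Rno but no z with Rnz and Rzo.
(F3): fails — R02 but no z with R0z and Rz2.
(F4): fails — Rbc but no z with Rbz and Rzc.
Valid on no frame.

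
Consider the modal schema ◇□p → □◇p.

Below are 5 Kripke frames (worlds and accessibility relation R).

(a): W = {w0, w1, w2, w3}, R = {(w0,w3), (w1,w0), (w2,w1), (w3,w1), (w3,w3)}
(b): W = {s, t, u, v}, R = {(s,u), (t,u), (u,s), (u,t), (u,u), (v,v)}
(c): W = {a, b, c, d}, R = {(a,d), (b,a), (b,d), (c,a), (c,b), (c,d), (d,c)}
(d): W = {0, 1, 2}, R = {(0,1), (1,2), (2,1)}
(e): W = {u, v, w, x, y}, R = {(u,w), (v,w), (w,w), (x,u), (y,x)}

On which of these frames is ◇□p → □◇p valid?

(b), (d), (e)

The schema corresponds to convergence: ∀x ∀y ∀z (Rxy ∧ Rxz → ∃w (Ryw ∧ Rzw)).
(a): fails — Rw3w1 and Rw3w3 but w1 and w3 have no common successor.
(b): condition met.
(c): fails — Rba and Rbd but a and d have no common successor.
(d): condition met.
(e): condition met.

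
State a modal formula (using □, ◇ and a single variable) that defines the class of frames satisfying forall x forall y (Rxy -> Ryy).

A defining formula is □(□q → q) (the T□ axiom).
Suppose □(□q→q) is valid. Take Rxy and set V(q)={w : Ryw}. Then at y, □q holds; since □(□q→q) at x, □q→q at y, so q at y, i.e. Ryy.

□(□q → q)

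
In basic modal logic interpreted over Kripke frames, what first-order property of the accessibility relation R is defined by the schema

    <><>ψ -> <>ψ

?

This is frame-equivalent to □ψ → □□ψ (substitute ¬ψ for ψ and contrapose).
Suppose □ψ→□□ψ is valid. Take Rxy, Ryz and set V(ψ)={w : Rxw}. Then □ψ at x, so □□ψ at x, so □ψ at y, so ψ at z, i.e. Rxz.

transitivity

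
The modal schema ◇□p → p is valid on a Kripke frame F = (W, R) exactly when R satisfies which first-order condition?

Symmetry

Equivalently (dual form): p → □◇p.
Suppose p→□◇p is valid. Take Rxy and set V(p)={x}. Then p at x, so □◇p at x, so ◇p at y, so some z with Ryz has p; z=x, i.e. Ryx.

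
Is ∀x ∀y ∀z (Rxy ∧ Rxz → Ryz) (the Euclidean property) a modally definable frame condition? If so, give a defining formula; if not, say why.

Yes, by ◇r → □◇r

This is a Sahlqvist condition; the 5 axiom ◇r → □◇r defines it.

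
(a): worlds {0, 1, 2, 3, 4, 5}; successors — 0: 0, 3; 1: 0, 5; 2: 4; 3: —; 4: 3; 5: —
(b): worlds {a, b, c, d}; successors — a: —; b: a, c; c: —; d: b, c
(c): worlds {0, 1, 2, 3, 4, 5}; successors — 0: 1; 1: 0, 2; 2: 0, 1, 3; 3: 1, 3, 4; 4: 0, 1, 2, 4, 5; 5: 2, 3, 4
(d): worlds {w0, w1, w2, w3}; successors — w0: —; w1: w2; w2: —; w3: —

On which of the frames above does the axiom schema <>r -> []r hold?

Frame correspondent (Sahlqvist): forall x forall y forall z (Rxy & Rxz -> y = z) — i.e. partial functionality.
(a): fails — 0 sees both 0 and 3.
(b): fails — b sees both a and c.
(c): fails — 1 sees both 0 and 2.
(d): holds.

(d)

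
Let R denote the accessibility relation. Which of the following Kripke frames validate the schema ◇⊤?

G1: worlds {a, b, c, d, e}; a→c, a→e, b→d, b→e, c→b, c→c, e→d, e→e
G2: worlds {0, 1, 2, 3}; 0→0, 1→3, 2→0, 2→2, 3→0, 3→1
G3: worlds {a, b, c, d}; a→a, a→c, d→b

Frame correspondent (Sahlqvist): ∀x ∃y Rxy — i.e. seriality.
G1: fails — world d has no successor.
G2: condition met.
G3: fails — world b has no successor.

G2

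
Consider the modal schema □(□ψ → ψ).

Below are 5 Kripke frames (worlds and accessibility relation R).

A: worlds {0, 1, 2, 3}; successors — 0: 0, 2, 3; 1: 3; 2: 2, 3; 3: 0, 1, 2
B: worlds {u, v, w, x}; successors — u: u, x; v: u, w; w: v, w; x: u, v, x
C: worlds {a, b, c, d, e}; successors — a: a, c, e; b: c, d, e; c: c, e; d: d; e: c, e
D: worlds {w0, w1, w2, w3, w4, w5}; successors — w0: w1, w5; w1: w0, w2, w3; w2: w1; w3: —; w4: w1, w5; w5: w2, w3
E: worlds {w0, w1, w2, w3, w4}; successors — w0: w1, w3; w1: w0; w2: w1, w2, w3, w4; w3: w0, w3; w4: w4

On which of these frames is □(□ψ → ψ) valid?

The schema corresponds to shift-reflexivity: ∀x ∀y (Rxy → Ryy).
A: fails — R31 but not R11.
B: fails — Rwv but not Rvv.
C: ✓.
D: fails — Rw1w2 but not Rw2w2.
E: fails — Rw1w0 but not Rw0w0.

C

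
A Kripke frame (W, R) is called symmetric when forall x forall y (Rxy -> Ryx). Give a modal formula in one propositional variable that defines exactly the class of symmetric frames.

The condition is symmetry. The B schema r → □◇r defines it.
Suppose r→□◇r is valid. Take Rxy and set V(r)={x}. Then r at x, so □◇r at x, so ◇r at y, so some z with Ryz has r; z=x, i.e. Ryx.

r → □◇r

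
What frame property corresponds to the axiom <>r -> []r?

Partial functionality

This is the CD axiom.
Its frame correspondent is partial functionality — forall x forall y forall z (Rxy & Rxz -> y = z).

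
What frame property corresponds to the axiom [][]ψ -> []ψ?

Density

Suppose □□ψ→□ψ is valid. Take Rxy and set V(ψ)={w : xR²w}. Then □□ψ at x, so □ψ at x, so ψ at y, i.e. ∃z(Rxz∧Rzy).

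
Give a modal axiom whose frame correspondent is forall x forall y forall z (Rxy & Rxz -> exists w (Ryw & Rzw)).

The condition is convergence. The .2 schema ◇□r → □◇r defines it.
Suppose ◇□r→□◇r is valid. Take Rxy, Rxz and set V(r)={w : Ryw}. Then □r at y so ◇□r at x, so □◇r at x, so ◇r at z, giving w with Rzw and Ryw.

◇□r → □◇r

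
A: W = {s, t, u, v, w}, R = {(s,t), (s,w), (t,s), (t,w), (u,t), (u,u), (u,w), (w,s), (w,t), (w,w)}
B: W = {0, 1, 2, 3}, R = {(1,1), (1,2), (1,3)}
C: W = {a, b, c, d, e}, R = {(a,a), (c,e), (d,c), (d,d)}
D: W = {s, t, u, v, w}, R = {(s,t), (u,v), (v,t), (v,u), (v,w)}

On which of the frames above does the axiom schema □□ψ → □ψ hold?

This is the axiom for density; its first-order frame correspondent is ∀x ∀y (Rxy → ∃z (Rxz ∧ Rzy)).
A: holds.
B: holds.
C: fails — Rce but no z with Rcz and Rze.
D: fails — Ruv but no z with Ruz and Rzv.

A, B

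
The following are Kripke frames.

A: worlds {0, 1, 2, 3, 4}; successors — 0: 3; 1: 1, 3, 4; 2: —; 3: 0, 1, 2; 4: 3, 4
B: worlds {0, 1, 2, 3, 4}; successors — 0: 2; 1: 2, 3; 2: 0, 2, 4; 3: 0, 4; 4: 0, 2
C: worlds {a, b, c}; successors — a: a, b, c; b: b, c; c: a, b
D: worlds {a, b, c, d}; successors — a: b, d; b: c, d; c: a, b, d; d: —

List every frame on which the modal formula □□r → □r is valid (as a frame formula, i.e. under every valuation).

The schema corresponds to density: ∀x ∀y (Rxy → ∃z (Rxz ∧ Rzy)).
A: fails — R32 but no z with R3z and Rz2.
B: fails — R34 but no z with R3z and Rz4.
C: ✓.
D: fails — Rbc but no z with Rbz and Rzc.

C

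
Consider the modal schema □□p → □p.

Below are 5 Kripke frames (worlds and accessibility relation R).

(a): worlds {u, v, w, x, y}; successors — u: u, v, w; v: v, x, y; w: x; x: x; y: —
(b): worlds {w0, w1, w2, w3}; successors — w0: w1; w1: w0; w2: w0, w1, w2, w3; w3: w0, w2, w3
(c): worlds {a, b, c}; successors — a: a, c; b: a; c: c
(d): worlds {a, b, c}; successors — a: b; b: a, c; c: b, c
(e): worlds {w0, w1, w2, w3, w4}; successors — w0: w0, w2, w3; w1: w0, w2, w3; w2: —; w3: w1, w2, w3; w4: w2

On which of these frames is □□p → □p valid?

The schema corresponds to density: ∀x ∀y (Rxy → ∃z (Rxz ∧ Rzy)).
(a): satisfies the condition.
(b): fails — Rw1w0 but no z with Rw1z and Rzw0.
(c): satisfies the condition.
(d): fails — Rab but no z with Raz and Rzb.
(e): fails — Rw4w2 but no z with Rw4z and Rzw2.
Valid on: (a), (c).

(a), (c)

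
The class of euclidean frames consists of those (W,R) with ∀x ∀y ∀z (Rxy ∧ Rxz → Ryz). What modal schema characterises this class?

◇p → □◇p

A defining formula is ◇p → □◇p (the 5 axiom).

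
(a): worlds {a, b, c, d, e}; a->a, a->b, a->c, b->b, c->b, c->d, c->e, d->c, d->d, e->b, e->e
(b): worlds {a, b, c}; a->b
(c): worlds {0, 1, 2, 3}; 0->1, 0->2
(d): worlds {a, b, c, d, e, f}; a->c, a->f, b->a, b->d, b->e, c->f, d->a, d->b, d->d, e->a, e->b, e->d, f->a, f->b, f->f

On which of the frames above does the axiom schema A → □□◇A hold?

(b), (c)

The schema corresponds to a generalized confluence (Geach) condition: ∀x ∀z (xR²z → ∃w (x = w ∧ zRw)).
(a): fails — aR²b but no w with a=w and bRw.
(b): satisfies the condition.
(c): satisfies the condition.
(d): fails — aR²a but no w with a=w and aRw.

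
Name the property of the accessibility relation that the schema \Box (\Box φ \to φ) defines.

shift-reflexivity

Suppose □(□φ→φ) is valid. Take Rxy and set V(φ)={w : Ryw}. Then at y, □φ holds; since □(□φ→φ) at x, □φ→φ at y, so φ at y, i.e. Ryy.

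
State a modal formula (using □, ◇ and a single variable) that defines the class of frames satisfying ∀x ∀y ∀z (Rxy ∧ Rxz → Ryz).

A defining formula is ◇q → □◇q (the 5 axiom).

◇q → □◇q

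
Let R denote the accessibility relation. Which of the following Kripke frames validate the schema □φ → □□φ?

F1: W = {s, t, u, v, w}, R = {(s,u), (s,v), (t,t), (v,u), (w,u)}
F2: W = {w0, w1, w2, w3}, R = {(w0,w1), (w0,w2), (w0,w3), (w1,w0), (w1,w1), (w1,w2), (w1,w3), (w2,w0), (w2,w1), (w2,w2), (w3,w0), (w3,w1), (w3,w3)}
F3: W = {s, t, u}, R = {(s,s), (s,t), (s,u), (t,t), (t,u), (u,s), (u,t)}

F1

This is the axiom for transitivity; its first-order frame correspondent is ∀x ∀y ∀z (Rxy ∧ Ryz → Rxz).
F1: condition met.
F2: fails — Rw3w1 and Rw1w2 but not Rw3w2.
F3: fails — Rut and Rtu but not Ruu.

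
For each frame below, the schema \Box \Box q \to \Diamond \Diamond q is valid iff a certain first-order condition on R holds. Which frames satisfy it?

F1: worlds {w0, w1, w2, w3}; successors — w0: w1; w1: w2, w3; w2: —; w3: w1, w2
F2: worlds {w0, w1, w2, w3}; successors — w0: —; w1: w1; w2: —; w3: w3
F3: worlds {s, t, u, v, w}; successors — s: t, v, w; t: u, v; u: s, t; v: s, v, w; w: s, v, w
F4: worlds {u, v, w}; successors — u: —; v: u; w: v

F3

The schema corresponds to a generalized confluence (Geach) condition: \forall x \exists w (x R^2 w \wedge x R^2 w).
F1: fails — at w2 but no w with w2R²w and w2R²w.
F2: fails — at w0 but no w with w0R²w and w0R²w.
F3: ✓.
F4: fails — at u but no t with uR²t and uR²t.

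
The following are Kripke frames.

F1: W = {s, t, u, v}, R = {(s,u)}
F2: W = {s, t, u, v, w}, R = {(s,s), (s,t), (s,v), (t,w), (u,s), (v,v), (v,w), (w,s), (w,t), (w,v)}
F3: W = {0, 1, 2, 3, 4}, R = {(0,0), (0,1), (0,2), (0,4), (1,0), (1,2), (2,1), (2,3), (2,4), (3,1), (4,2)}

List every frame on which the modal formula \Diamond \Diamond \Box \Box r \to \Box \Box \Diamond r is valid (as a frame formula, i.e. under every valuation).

This is the axiom for a generalized confluence (Geach) condition; its first-order frame correspondent is \forall x \forall y \forall z ((x R^2 y \wedge x R^2 z) \to \exists w (y R^2 w \wedge zRw)).
F1: condition met.
F2: fails — sR²t, sR²t but no w* with tR²w* and tRw*.
F3: fails — 0R²3, 0R²2 but no w with 3R²w and 2Rw.

F1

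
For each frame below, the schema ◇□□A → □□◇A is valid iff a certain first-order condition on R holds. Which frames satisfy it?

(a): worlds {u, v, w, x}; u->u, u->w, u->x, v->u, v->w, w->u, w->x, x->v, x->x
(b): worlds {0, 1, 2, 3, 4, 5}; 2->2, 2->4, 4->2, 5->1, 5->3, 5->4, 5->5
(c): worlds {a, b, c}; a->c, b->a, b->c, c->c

(a), (c)

Frame correspondent (Sahlqvist): ∀x ∀y ∀z ((xRy ∧ xR²z) → ∃w (yR²w ∧ zRw)) — i.e. a generalized confluence (Geach) condition.
(a): holds.
(b): fails — 5R1, 5R²1 but no w with 1R²w and 1Rw.
(c): holds.
Valid on: (a), (c).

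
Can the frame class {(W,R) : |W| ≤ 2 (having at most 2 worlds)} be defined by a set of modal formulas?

If a class were modally definable it would be closed under disjoint unions (Goldblatt–Thomason).
Any modal formula valid on each of 3 disjoint one-world frames is valid on their disjoint union (validity is preserved under disjoint unions). Each one-world frame has |W|=1≤2, but the union has |W|=3.
Hence having at most 2 worlds is not modally definable.

No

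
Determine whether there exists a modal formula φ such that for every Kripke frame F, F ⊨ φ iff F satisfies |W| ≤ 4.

No — not modally definable

If a class were modally definable it would be closed under disjoint unions (Goldblatt–Thomason).
Any modal formula valid on each of 5 disjoint one-world frames is valid on their disjoint union (validity is preserved under disjoint unions). Each one-world frame has |W|=1≤4, but the union has |W|=5.
So no modal formula (or set of formulas) defines exactly the |W|≤4 frames.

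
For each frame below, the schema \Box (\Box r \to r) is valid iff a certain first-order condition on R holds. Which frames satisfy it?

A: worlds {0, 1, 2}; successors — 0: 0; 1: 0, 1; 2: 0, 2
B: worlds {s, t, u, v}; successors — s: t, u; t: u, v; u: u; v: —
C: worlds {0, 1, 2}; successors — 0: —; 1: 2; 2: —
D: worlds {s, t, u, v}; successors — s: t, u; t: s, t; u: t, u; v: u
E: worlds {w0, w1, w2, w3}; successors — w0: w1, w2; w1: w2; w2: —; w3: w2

The schema corresponds to shift-reflexivity: \forall x \forall y (Rxy \to Ryy).
A: ✓.
B: fails — Rtv but not Rvv.
C: fails — R12 but not R22.
D: fails — Rts but not Rss.
E: fails — Rw1w2 but not Rw2w2.

A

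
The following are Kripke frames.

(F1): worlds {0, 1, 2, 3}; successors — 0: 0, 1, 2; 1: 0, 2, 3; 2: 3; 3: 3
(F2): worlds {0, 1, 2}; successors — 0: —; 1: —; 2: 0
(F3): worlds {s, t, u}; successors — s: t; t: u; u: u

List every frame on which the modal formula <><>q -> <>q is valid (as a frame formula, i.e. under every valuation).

(F2)

Frame correspondent (Sahlqvist): forall x forall y forall z (Rxy & Ryz -> Rxz) — i.e. transitivity.
(F1): fails — R10 and R01 but not R11.
(F2): holds.
(F3): fails — Rst and Rtu but not Rsu.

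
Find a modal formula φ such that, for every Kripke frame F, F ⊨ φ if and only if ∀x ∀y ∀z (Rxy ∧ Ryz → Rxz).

□p → □□p

A defining formula is □p → □□p (the 4 axiom).
Suppose □p→□□p is valid. Take Rxy, Ryz and set V(p)={w : Rxw}. Then □p at x, so □□p at x, so □p at y, so p at z, i.e. Rxz.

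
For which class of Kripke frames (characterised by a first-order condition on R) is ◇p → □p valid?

partial functionality

Suppose ◇p→□p is valid. Take Rxy, Rxz and set V(p)={y}. Then ◇p at x, so □p at x, so p at z, i.e. z=y.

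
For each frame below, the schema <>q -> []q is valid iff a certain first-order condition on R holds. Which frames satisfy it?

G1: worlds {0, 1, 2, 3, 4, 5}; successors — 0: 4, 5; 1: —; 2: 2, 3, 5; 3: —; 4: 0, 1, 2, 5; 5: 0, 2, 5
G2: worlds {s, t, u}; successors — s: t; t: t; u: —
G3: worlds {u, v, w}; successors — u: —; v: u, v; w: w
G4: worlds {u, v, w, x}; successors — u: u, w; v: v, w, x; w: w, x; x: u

The schema corresponds to partial functionality: forall x forall y forall z (Rxy & Rxz -> y = z).
G1: fails — 0 sees both 4 and 5.
G2: satisfies the condition.
G3: fails — v sees both u and v.
G4: fails — u sees both u and w.

G2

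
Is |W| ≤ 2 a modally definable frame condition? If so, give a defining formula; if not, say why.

No

Any modally definable frame class is closed under disjoint unions.
Any modal formula valid on each of 3 disjoint one-world frames is valid on their disjoint union (validity is preserved under disjoint unions). Each one-world frame has |W|=1≤2, but the union has |W|=3.
Hence having at most 2 worlds is not modally definable.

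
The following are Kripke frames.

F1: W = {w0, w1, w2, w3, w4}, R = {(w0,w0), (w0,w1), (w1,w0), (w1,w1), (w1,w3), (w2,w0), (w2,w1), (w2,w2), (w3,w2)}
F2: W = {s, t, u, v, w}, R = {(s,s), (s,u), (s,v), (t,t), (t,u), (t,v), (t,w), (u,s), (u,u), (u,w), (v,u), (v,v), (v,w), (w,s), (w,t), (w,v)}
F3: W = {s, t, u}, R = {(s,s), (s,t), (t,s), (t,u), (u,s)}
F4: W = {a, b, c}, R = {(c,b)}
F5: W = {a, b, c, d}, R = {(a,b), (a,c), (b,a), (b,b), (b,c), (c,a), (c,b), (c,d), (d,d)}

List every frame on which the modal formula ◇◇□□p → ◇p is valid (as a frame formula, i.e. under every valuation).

The schema corresponds to a generalized confluence (Geach) condition: ∀x ∀y (xR²y → ∃w (yR²w ∧ xRw)).
F1: fails — w3R²w0 but no w with w0R²w and w3Rw.
F2: condition met.
F3: condition met.
F4: condition met.
F5: fails — aR²d but no w with dR²w and aRw.

F2, F3, F4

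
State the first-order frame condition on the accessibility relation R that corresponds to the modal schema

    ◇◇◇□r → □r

This is a Sahlqvist (Geach-type) schema ◇^3□^1r → □^1◇^0r.
First-order correspondent: ∀x ∀y ∀z ((xR³y ∧ xRz) → ∃w (yRw ∧ z = w)).

∀x ∀y ∀z ((xR³y ∧ xRz) → ∃w (yRw ∧ z = w))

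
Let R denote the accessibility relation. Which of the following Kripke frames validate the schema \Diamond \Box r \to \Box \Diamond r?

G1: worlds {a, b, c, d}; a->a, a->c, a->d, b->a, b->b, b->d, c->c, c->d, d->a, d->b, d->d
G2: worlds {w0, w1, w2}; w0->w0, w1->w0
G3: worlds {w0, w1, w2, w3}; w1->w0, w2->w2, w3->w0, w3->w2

G1, G2

Frame correspondent (Sahlqvist): \forall x \forall y \forall z (Rxy \wedge Rxz \to \exists w (Ryw \wedge Rzw)) — i.e. convergence.
G1: ✓.
G2: ✓.
G3: fails — Rw1w0 and Rw1w0 but w0 and w0 have no common successor.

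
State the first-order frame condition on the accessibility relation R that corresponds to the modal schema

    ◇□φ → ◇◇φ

∀x ∀y (xRy → ∃w (yRw ∧ xR²w))

This is a Sahlqvist (Geach-type) schema ◇^1□^1φ → □^0◇^2φ.
Minimal-valuation argument: fix x; take any y with xR^1y and any z with xR^0z. Set V(φ) to the set of worlds R-reachable from y in exactly 1 step. Then □^1φ holds at y, so the antecedent holds at x; validity forces ◇^2φ at z, giving a w with zR^2w and yR^1w.
First-order correspondent: ∀x ∀y (xRy → ∃w (yRw ∧ xR²w)).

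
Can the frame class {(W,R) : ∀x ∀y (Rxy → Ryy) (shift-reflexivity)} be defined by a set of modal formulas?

Yes, by □(□q → q)

The condition is shift-reflexivity. A defining modal formula is □(□q → q).
Suppose □(□q→q) is valid. Take Rxy and set V(q)={w : Ryw}. Then at y, □q holds; since □(□q→q) at x, □q→q at y, so q at y, i.e. Ryy.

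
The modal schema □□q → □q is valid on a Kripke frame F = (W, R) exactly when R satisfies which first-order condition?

Suppose □□q→□q is valid. Take Rxy and set V(q)={w : xR²w}. Then □□q at x, so □q at x, so q at y, i.e. ∃z(Rxz∧Rzy).
The converse is a direct semantic check.
Frame condition: ∀x ∀y (Rxy → ∃z (Rxz ∧ Rzy)).

Density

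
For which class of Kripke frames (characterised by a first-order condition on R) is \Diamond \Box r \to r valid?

Symmetry

Equivalently (dual form): r → □◇r.
Suppose r→□◇r is valid. Take Rxy and set V(r)={x}. Then r at x, so □◇r at x, so ◇r at y, so some z with Ryz has r; z=x, i.e. Ryx.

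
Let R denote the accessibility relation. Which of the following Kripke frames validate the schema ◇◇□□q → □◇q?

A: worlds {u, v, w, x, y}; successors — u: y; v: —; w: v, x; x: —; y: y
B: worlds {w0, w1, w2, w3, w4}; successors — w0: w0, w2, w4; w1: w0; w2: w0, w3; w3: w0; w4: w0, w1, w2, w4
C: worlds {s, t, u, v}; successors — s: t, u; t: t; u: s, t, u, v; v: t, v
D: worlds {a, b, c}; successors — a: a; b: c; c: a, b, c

The schema corresponds to a generalized confluence (Geach) condition: ∀x ∀y ∀z ((xR²y ∧ xRz) → ∃w (yR²w ∧ zRw)).
A: holds.
B: holds.
C: holds.
D: fails — cR²a, cRb but no w with aR²w and bRw.

A, B, C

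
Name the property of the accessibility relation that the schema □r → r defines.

reflexivity: ∀x Rxx

Suppose □r→r is valid. At any x set V(r)={w : Rxw}. Then □r holds at x, so r holds at x, i.e. Rxx.
Conversely, on a frame with reflexivity the schema holds at every world under every valuation.
Frame condition: ∀x Rxx.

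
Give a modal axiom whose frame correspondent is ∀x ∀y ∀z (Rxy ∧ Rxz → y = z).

◇r → □r

The condition is partial functionality. The CD schema ◇r → □r defines it.
Suppose ◇r→□r is valid. Take Rxy, Rxz and set V(r)={y}. Then ◇r at x, so □r at x, so r at z, i.e. z=y.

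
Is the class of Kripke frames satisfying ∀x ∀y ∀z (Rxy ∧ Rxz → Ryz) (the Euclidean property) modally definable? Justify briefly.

The condition is the Euclidean property. A defining modal formula is ◇r → □◇r.
Suppose ◇r→□◇r is valid. Take Rxy, Rxz and set V(r)={y}. Then ◇r at x, so □◇r at x, so ◇r at z, so some w with Rzw has r; w=y, i.e. Rzy. By symmetry of the argument, Ryz.

Definable; ◇r → □◇r defines it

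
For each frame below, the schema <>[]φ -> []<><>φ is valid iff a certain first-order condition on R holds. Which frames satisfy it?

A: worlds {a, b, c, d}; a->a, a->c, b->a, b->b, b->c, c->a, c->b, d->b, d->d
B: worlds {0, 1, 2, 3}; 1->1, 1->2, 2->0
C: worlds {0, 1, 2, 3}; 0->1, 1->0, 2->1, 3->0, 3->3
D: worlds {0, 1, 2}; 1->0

A

Frame correspondent (Sahlqvist): forall x forall y forall z ((xRy & xRz) -> exists w (yRw & z R^2 w)) — i.e. a generalized confluence (Geach) condition.
A: satisfies the condition.
B: fails — 1R1, 1R2 but no w with 1Rw and 2R²w.
C: fails — 0R1, 0R1 but no w with 1Rw and 1R²w.
D: fails — 1R0, 1R0 but no w with 0Rw and 0R²w.
Valid on: A.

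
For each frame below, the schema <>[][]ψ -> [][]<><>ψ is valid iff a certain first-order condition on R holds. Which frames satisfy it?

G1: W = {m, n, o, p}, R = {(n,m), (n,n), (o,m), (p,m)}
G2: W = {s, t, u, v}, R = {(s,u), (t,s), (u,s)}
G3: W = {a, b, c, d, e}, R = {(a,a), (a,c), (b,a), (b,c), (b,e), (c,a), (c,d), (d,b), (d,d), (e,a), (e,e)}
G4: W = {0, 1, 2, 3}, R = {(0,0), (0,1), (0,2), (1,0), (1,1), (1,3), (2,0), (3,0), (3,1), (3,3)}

G3, G4

This is the axiom for a generalized confluence (Geach) condition; its first-order frame correspondent is forall x forall y forall z ((xRy & x R^2 z) -> exists w (y R^2 w & z R^2 w)).
G1: fails — nRm, nR²m but no w with mR²w and mR²w.
G2: fails — sRu, sR²s but no w with uR²w and sR²w.
G3: condition met.
G4: condition met.
Valid on: G3, G4.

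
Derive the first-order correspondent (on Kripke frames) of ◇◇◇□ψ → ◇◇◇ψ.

This is a Sahlqvist (Geach-type) schema ◇^3□^1ψ → □^0◇^3ψ.
Minimal-valuation argument: fix x; take any y with xR^3y and any z with xR^0z. Set V(ψ) to the set of worlds R-reachable from y in exactly 1 step. Then □^1ψ holds at y, so the antecedent holds at x; validity forces ◇^3ψ at z, giving a w with zR^3w and yR^1w.
First-order correspondent: ∀x ∀y (xR³y → ∃w (yRw ∧ xR³w)).

∀x ∀y (xR³y → ∃w (yRw ∧ xR³w))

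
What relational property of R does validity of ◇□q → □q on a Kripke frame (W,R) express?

The Euclidean property

This schema is equivalent to the 5 axiom ◇q → □◇q.
It corresponds to the Euclidean property: ∀x ∀y ∀z (Rxy ∧ Rxz → Ryz).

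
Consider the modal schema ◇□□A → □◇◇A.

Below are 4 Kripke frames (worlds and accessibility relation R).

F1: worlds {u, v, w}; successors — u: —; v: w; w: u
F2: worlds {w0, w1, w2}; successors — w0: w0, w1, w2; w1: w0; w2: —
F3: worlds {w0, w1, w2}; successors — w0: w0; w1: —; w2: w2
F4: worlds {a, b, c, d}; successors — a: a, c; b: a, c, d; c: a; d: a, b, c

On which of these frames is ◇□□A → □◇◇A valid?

F3, F4

The schema corresponds to a generalized confluence (Geach) condition: ∀x ∀y ∀z ((xRy ∧ xRz) → ∃w (yR²w ∧ zR²w)).
F1: fails — vRw, vRw but no t with wR²t and wR²t.
F2: fails — w0Rw0, w0Rw2 but no w with w0R²w and w2R²w.
F3: ✓.
F4: ✓.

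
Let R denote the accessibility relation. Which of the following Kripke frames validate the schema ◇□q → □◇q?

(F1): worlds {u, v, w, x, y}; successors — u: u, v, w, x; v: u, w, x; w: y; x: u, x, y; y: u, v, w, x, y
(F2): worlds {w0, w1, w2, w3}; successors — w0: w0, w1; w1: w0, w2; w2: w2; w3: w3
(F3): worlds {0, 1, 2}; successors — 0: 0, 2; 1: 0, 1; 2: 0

Frame correspondent (Sahlqvist): ∀x ∀y ∀z (Rxy ∧ Rxz → ∃w (Ryw ∧ Rzw)) — i.e. convergence.
(F1): fails — Ruv and Ruw but v and w have no common successor.
(F2): fails — Rw1w2 and Rw1w0 but w2 and w0 have no common successor.
(F3): satisfies the condition.
Valid on: (F3).

(F3)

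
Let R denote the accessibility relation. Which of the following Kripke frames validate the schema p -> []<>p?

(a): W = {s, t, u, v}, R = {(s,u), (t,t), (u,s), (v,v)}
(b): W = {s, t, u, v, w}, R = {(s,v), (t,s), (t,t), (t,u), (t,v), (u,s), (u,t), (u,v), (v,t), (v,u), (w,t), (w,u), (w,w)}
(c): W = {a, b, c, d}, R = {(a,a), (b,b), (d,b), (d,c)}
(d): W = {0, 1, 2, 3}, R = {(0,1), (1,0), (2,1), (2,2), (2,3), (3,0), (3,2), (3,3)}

(a)

This is the axiom for symmetry; its first-order frame correspondent is forall x forall y (Rxy -> Ryx).
(a): condition met.
(b): fails — Rwt but not Rtw.
(c): fails — Rdb but not Rbd.
(d): fails — R21 but not R12.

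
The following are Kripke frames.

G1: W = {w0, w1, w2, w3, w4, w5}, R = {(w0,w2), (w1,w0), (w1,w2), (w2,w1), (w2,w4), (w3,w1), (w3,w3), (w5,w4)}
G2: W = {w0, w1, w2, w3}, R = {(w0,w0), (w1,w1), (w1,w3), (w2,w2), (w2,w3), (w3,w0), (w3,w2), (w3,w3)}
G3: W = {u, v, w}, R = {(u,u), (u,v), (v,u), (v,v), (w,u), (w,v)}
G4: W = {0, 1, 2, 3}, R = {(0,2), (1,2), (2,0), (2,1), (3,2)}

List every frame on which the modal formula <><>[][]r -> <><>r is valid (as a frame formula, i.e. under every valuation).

G2, G3, G4

The schema corresponds to a generalized confluence (Geach) condition: forall x forall y (x R^2 y -> exists w (y R^2 w & x R^2 w)).
G1: fails — w0R²w4 but no w with w4R²w and w0R²w.
G2: satisfies the condition.
G3: satisfies the condition.
G4: satisfies the condition.
Valid on: G2, G3, G4.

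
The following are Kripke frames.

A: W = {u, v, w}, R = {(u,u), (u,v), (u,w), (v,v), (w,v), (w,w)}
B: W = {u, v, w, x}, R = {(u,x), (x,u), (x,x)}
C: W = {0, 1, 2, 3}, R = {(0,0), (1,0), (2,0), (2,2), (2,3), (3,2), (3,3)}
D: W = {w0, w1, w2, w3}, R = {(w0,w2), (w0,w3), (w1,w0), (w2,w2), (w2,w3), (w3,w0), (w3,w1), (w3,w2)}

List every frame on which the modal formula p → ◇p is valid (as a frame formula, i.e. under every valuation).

A

This is the axiom for reflexivity; its first-order frame correspondent is ∀x Rxx.
A: holds.
B: fails — world u does not see itself.
C: fails — world 1 does not see itself.
D: fails — world w0 does not see itself.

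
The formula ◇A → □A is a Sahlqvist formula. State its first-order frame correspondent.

Suppose ◇A→□A is valid. Take Rxy, Rxz and set V(A)={y}. Then ◇A at x, so □A at x, so A at z, i.e. z=y.

Partial functionality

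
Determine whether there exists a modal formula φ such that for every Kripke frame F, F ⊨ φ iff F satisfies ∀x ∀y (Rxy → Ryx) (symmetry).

This is a Sahlqvist condition; the B axiom p → □◇p defines it.
Suppose p→□◇p is valid. Take Rxy and set V(p)={x}. Then p at x, so □◇p at x, so ◇p at y, so some z with Ryz has p; z=x, i.e. Ryx.

Yes, by p → □◇p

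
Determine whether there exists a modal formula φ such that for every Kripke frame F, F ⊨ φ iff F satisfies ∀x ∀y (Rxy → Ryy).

Yes: it is shift-reflexivity, defined by the T□ schema □(□r → r).

Yes — defined by □(□r → r)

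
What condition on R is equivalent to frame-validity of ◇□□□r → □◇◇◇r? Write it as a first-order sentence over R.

∀x ∀y ∀z ((xRy ∧ xRz) → ∃w (yR³w ∧ zR³w))

This is a Sahlqvist (Geach-type) schema ◇^1□^3r → □^1◇^3r.
Minimal-valuation argument: fix x; take any y with xR^1y and any z with xR^1z. Set V(r) to the set of worlds R-reachable from y in exactly 3 steps. Then □^3r holds at y, so the antecedent holds at x; validity forces ◇^3r at z, giving a w with zR^3w and yR^3w.
First-order correspondent: ∀x ∀y ∀z ((xRy ∧ xRz) → ∃w (yR³w ∧ zR³w)).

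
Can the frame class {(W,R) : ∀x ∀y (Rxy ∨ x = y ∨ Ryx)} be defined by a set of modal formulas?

Modal frame validity is preserved under disjoint unions.
Take 4 disjoint single-world reflexive frames: each is trivially connected, but their disjoint union has 4 worlds with no edge between distinct components, so it is not connected.
So the class is not modally definable.

No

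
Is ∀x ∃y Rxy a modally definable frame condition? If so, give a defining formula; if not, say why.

Yes, by □r → ◇r

Yes: it is seriality, defined by the D schema □r → ◇r.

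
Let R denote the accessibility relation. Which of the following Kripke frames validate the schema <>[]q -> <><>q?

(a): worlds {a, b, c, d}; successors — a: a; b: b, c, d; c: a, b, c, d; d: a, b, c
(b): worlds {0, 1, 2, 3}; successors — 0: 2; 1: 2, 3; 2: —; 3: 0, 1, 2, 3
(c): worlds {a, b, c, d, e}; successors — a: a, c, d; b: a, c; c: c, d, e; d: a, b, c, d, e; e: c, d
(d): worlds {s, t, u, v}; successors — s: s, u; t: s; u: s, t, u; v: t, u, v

The schema corresponds to a generalized confluence (Geach) condition: forall x forall y (xRy -> exists w (yRw & x R^2 w)).
(a): holds.
(b): fails — 0R2 but no w with 2Rw and 0R²w.
(c): holds.
(d): holds.
Valid on: (a), (c), (d).

(a), (c), (d)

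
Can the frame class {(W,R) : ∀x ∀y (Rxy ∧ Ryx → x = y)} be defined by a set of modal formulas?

Not definable by any modal formula

Any modally definable frame class is closed under surjective bounded morphisms.
The 6-cycle (worlds a,b,c,d,e,f with a→b→c→d→e→f→a) is antisymmetric. Sending even-indexed worlds to s and odd-indexed worlds to t is a surjective bounded morphism onto the two-world frame with s↔t, which is not antisymmetric.
So the class is not modally definable.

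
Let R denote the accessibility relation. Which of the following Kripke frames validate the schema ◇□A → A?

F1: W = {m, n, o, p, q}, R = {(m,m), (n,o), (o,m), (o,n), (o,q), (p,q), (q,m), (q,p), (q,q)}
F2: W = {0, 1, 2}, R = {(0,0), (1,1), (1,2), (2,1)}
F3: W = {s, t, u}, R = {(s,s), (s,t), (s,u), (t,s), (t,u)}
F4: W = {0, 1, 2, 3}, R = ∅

F2, F4

The schema corresponds to symmetry: ∀x ∀y (Rxy → Ryx).
F1: fails — Rom but not Rmo.
F2: ✓.
F3: fails — Rtu but not Rut.
F4: ✓.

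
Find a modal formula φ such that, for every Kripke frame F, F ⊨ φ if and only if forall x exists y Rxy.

This is seriality; the standard corresponding axiom is D: □ψ → ◇ψ.
Suppose □ψ→◇ψ is valid. At any x set V(ψ)=W. Then □ψ at x, so ◇ψ at x, so x has a successor.

□ψ → ◇ψ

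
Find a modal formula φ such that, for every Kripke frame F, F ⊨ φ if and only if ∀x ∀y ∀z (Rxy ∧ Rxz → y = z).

A defining formula is ◇ψ → □ψ (the CD axiom).
Suppose ◇ψ→□ψ is valid. Take Rxy, Rxz and set V(ψ)={y}. Then ◇ψ at x, so □ψ at x, so ψ at z, i.e. z=y.

◇ψ → □ψ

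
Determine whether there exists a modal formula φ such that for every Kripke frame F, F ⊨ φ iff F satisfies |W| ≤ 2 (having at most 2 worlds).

If a class were modally definable it would be closed under disjoint unions (Goldblatt–Thomason).
Any modal formula valid on each of 3 disjoint one-world frames is valid on their disjoint union (validity is preserved under disjoint unions). Each one-world frame has |W|=1≤2, but the union has |W|=3.
So no modal formula (or set of formulas) defines exactly the |W|≤2 frames.

No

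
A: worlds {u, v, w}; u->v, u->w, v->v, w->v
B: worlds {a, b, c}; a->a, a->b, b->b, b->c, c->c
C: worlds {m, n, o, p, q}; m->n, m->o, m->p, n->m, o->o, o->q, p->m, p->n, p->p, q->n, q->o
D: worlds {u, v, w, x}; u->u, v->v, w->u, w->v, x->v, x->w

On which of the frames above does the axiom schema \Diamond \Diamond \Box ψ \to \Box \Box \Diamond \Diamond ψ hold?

A

The schema corresponds to a generalized confluence (Geach) condition: \forall x \forall y \forall z ((x R^2 y \wedge x R^2 z) \to \exists w (yRw \wedge z R^2 w)).
A: condition met.
B: fails — aR²a, aR²c but no w with aRw and cR²w.
C: fails — mR²n, mR²n but no w with nRw and nR²w.
D: fails — wR²u, wR²v but no t with uRt and vR²t.
Valid on: A.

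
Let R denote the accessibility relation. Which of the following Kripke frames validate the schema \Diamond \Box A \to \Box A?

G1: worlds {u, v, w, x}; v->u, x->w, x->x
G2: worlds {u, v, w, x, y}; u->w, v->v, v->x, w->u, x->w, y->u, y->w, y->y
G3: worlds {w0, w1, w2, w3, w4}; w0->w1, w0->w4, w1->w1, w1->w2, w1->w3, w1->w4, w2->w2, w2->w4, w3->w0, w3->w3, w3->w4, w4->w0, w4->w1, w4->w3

The schema corresponds to the Euclidean property: \forall x \forall y \forall z (Rxy \wedge Rxz \to Ryz).
G1: fails — Rvu and Rvu but not Ruu.
G2: fails — Ruw and Ruw but not Rww.
G3: fails — Rw0w4 and Rw0w4 but not Rw4w4.

none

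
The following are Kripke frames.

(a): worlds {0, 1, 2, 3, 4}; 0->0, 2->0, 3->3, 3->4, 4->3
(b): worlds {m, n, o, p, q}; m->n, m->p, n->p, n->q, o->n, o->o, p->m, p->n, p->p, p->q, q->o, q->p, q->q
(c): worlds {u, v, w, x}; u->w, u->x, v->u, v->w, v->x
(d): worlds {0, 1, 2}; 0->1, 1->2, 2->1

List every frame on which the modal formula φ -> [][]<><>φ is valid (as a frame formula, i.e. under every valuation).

The schema corresponds to a generalized confluence (Geach) condition: forall x forall z (x R^2 z -> exists w (x = w & z R^2 w)).
(a): fails — 2R²0 but no w with 2=w and 0R²w.
(b): satisfies the condition.
(c): fails — vR²w but no t with v=t and wR²t.
(d): fails — 0R²2 but no w with 0=w and 2R²w.

(b)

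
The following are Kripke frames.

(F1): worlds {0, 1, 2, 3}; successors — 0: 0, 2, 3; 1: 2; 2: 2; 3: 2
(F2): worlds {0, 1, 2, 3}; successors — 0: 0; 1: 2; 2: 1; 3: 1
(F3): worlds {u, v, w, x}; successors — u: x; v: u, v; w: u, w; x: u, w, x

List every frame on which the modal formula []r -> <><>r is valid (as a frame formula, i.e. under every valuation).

(F1), (F3)

Frame correspondent (Sahlqvist): forall x exists w (xRw & x R^2 w) — i.e. a generalized confluence (Geach) condition.
(F1): ✓.
(F2): fails — at 1 but no w with 1Rw and 1R²w.
(F3): ✓.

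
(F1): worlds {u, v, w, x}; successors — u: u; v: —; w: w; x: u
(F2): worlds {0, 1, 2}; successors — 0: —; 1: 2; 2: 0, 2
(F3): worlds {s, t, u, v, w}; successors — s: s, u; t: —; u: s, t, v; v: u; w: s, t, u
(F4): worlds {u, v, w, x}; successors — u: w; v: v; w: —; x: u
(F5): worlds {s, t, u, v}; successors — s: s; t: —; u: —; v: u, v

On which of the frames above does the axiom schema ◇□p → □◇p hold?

The schema corresponds to convergence: ∀x ∀y ∀z (Rxy ∧ Rxz → ∃w (Ryw ∧ Rzw)).
(F1): satisfies the condition.
(F2): fails — R22 and R20 but 2 and 0 have no common successor.
(F3): fails — Ruv and Rut but v and t have no common successor.
(F4): fails — Ruw and Ruw but w and w have no common successor.
(F5): fails — Rvu and Rvu but u and u have no common successor.
Valid on: (F1).

(F1)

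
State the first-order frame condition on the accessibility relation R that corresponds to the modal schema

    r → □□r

This is a Sahlqvist (Geach-type) schema ◇^0□^0r → □^2◇^0r.
Minimal-valuation argument: fix x; take any y with xR^0y and any z with xR^2z. Set V(r) to the set of worlds R-reachable from y in exactly 0 steps. Then □^0r holds at y, so the antecedent holds at x; validity forces ◇^0r at z, giving a w with zR^0w and yR^0w.
First-order correspondent: ∀x ∀z (xR²z → ∃w (x = w ∧ z = w)).

∀x ∀z (xR²z → ∃w (x = w ∧ z = w))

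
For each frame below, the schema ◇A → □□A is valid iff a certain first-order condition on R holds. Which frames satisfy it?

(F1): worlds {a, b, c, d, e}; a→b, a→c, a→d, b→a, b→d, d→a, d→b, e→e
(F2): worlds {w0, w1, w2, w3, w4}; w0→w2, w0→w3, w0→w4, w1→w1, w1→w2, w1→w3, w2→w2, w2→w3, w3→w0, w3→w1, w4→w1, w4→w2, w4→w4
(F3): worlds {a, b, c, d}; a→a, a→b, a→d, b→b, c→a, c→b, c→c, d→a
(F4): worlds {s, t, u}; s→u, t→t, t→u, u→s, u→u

none

The schema corresponds to a generalized confluence (Geach) condition: ∀x ∀y ∀z ((xRy ∧ xR²z) → ∃w (y = w ∧ z = w)).
(F1): fails — aRb, aR²a but b ≠ a.
(F2): fails — w0Rw2, w0R²w0 but w2 ≠ w0.
(F3): fails — aRa, aR²b but a ≠ b.
(F4): fails — sRu, sR²s but u ≠ s.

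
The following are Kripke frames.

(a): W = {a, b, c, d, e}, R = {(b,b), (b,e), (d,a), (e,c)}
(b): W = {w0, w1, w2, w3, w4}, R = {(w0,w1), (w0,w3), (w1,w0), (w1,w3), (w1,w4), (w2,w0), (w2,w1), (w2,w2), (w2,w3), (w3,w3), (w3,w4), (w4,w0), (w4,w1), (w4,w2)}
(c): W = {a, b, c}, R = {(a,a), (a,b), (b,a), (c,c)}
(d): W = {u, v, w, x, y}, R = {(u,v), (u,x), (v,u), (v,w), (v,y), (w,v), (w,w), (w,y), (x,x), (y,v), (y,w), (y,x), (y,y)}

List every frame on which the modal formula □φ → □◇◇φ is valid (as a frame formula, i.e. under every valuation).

(b), (c), (d)

Frame correspondent (Sahlqvist): ∀x ∀z (xRz → ∃w (xRw ∧ zR²w)) — i.e. a generalized confluence (Geach) condition.
(a): fails — bRe but no w with bRw and eR²w.
(b): ✓.
(c): ✓.
(d): ✓.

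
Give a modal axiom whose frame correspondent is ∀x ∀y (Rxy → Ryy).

□(□p → p)

A defining formula is □(□p → p) (the T□ axiom).
Suppose □(□p→p) is valid. Take Rxy and set V(p)={w : Ryw}. Then at y, □p holds; since □(□p→p) at x, □p→p at y, so p at y, i.e. Ryy.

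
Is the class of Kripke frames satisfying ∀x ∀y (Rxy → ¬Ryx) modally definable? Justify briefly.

Not definable by any modal formula

If a class were modally definable it would be closed under surjective bounded morphisms (Goldblatt–Thomason).
The 3-cycle (worlds s,t,u with s→t→u→s) is asymmetric. Mapping every world to a single reflexive point • is a surjective bounded morphism, and the reflexive point is not asymmetric (R•• but asymmetry requires ¬R••).
So no modal formula (or set of formulas) defines exactly the asymmetric frames.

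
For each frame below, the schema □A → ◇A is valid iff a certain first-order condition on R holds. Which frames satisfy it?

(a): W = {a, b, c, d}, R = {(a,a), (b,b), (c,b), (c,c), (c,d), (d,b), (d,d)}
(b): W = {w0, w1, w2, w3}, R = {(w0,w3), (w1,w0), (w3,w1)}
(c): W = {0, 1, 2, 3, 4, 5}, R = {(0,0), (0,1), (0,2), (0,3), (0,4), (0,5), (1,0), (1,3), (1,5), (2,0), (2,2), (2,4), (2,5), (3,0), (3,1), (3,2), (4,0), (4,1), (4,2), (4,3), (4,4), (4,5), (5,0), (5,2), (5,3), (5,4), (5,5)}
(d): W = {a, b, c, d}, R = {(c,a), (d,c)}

(a), (c)

This is the axiom for seriality; its first-order frame correspondent is ∀x ∃y Rxy.
(a): ✓.
(b): fails — world w2 has no successor.
(c): ✓.
(d): fails — world a has no successor.
Valid on: (a), (c).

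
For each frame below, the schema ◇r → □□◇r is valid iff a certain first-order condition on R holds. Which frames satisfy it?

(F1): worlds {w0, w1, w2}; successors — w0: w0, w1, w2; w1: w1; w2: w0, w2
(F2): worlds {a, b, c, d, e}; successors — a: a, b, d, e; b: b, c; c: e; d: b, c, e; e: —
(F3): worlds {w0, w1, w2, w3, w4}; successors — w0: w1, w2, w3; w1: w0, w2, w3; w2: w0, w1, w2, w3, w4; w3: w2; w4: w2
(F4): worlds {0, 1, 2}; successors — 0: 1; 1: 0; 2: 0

This is the axiom for a generalized confluence (Geach) condition; its first-order frame correspondent is ∀x ∀y ∀z ((xRy ∧ xR²z) → ∃w (y = w ∧ zRw)).
(F1): fails — w0Rw0, w0R²w1 but no w with w0=w and w1Rw.
(F2): fails — aRa, aR²b but no w with a=w and bRw.
(F3): fails — w0Rw1, w0R²w1 but no w with w1=w and w1Rw.
(F4): condition met.

(F4)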